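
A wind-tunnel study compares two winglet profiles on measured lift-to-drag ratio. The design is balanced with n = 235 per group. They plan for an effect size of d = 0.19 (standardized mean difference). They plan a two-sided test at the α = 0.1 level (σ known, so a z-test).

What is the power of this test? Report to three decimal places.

Power ≈ 0.661

Noncentrality parameter: δ = d·√(n/2) = 0.19 × √(235/2) = 2.0596
Critical value for a two-sided test at α = 0.1: z_{α/2} = 1.645.
Power = Φ(δ − 1.645) + Φ(−δ − 1.645) = Φ(0.415) + Φ(-3.704) = 0.6608 + 0.0001 = 0.6609.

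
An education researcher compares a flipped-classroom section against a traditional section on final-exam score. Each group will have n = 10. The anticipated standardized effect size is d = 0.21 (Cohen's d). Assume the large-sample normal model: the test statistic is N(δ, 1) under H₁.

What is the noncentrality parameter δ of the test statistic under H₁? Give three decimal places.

The noncentrality parameter scales effect size by the design's sample-size factor: δ = d·√(n/2) = 0.21 × √(10/2) = 0.4696

δ ≈ 0.470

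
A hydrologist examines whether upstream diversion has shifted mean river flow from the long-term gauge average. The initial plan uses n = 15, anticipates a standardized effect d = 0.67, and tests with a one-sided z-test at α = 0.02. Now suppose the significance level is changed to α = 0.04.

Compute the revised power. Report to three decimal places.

δ = d·√n = 0.67 × √15 = 2.5949 (unchanged). New critical value: z_{0.04} = 1.751.
Revised power = Φ(δ − 1.751) = Φ(0.844) = 0.8007.

Power ≈ 0.801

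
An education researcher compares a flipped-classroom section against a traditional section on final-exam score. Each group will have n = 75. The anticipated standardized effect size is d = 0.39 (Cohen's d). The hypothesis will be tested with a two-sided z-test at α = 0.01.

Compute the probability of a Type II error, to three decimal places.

β ≈ 0.574

Noncentrality parameter: δ = d·√(n/2) = 0.39 × √(75/2) = 2.3883
Two-sided α = 0.01 → critical value z_{0.005} = 2.576.
Power = Φ(δ − 2.576) + Φ(−δ − 2.576) = Φ(-0.188) + Φ(-4.964) = 0.4256 + 0.0000 = 0.4256.
Type II error: β = 1 − power = 1 − 0.4256 = 0.5744.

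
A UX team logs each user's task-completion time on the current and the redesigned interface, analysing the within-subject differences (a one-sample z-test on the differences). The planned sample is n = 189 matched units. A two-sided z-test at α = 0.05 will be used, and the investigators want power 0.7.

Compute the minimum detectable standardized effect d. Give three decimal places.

d ≈ 0.181

Required noncentrality: δ = z_{0.025} + z_{0.30} = 1.960 + 0.524 = 2.484.
(Lower-tail contribution to power is negligible for δ > 0.)
δ = d·√n ⇒ d = δ/√n = 2.484/√189 = 0.1807.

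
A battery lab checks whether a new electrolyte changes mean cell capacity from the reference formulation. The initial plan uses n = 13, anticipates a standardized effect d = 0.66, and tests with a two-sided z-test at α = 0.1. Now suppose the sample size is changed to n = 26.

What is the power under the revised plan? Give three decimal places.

With n = 26: δ = d·√n = 0.66 × √26 = 3.3654. Critical value z_{0.05} = 1.645.
Revised power = Φ(δ − 1.645) + Φ(−δ − 1.645) = Φ(1.720) + Φ(-5.010) = 0.9573 + 0.0000 = 0.9573.

Power ≈ 0.957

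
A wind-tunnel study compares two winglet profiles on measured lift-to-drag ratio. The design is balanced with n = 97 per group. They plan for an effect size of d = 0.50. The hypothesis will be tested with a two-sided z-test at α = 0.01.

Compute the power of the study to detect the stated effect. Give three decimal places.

Power ≈ 0.818

Noncentrality parameter: δ = d·√(n/2) = 0.50 × √(97/2) = 3.4821
Critical value for a two-sided test at α = 0.01: z_{α/2} = 2.576.
Power = Φ(δ − 2.576) + Φ(−δ − 2.576) = Φ(0.906) + Φ(-6.058) = 0.8176 + 0.0000 = 0.8176.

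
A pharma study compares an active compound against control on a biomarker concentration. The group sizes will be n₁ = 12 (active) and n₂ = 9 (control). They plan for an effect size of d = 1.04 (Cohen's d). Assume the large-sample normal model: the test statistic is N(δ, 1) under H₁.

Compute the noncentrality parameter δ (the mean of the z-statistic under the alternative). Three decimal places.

δ ≈ 2.358

δ = d / √(1/n₁ + 1/n₂) = 1.04 / √(1/12 + 1/9) = 2.3585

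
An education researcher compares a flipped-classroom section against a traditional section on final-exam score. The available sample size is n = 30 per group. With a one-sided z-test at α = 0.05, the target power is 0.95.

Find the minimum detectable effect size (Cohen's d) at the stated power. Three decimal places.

Required noncentrality: δ = z_{0.05} + z_{0.05} = 1.645 + 1.645 = 3.290.
δ = d·√(n/2) ⇒ d = δ/√(n/2) = 3.290/√(30/2) = 0.8494.

d ≈ 0.849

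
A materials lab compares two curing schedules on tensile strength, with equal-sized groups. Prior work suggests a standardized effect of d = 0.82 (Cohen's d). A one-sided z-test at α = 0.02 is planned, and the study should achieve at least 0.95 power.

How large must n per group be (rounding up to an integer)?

n = 41 per group

For power 0.95 need Φ(δ − z_{0.02}) = 0.95, so δ = z_{0.02} + z_{0.05} = 2.054 + 1.645 = 3.699.
δ = d·√(n/2) ⇒ n = 2(δ/d)² = 2 × (3.699 / 0.82)² = 40.69.
Round up to the next whole unit.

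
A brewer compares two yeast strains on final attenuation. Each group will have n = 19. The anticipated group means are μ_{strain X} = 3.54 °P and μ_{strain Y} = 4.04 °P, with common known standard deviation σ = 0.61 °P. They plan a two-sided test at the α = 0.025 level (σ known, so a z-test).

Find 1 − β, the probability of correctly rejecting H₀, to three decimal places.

Standardized effect: d = |μ_{strain X} − μ_{strain Y}| / σ = |3.54 − 4.04| / 0.61 = 0.8197
Noncentrality parameter: δ = d·√(n/2) = 0.8197 × √(19/2) = 2.5264
Critical value for a two-sided test at α = 0.025: z_{α/2} = 2.241.
Power = Φ(δ − 2.241) + Φ(−δ − 2.241) = Φ(0.285) + Φ(-4.768) = 0.6122 + 0.0000 = 0.6122.

Power ≈ 0.612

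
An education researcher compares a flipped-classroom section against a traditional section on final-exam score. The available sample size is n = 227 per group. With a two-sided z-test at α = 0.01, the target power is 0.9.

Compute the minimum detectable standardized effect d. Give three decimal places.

d ≈ 0.362

Need Φ(δ − 2.576) = 0.9, so δ = 2.576 + 1.282 = 3.857.
(The second rejection-region term Φ(−δ − z_{α/2}) is negligible and dropped.)
δ = d·√(n/2) ⇒ d = δ/√(n/2) = 3.857/√(227/2) = 0.3621.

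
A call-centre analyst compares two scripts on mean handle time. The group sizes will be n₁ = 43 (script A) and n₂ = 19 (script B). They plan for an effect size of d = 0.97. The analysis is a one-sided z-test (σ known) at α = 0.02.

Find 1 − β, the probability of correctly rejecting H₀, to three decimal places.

Noncentrality parameter: δ = d / √(1/n₁ + 1/n₂) = 0.97 / √(1/43 + 1/19) = 3.5212
Critical value for a one-sided test at α = 0.02: z_α = 2.054.
Power = Φ(δ − 2.054) = Φ(1.467) = 0.9289.

Power ≈ 0.929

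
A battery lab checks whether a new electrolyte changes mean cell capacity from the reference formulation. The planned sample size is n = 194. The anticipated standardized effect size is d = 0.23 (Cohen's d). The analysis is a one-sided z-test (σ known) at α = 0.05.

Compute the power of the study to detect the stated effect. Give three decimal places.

Noncentrality parameter: δ = d·√n = 0.23 × √194 = 3.2035
One-sided α = 0.05 → critical value z_{0.05} = 1.645.
Power = Φ(δ − 1.645) = Φ(1.559) = 0.9405.

Power ≈ 0.940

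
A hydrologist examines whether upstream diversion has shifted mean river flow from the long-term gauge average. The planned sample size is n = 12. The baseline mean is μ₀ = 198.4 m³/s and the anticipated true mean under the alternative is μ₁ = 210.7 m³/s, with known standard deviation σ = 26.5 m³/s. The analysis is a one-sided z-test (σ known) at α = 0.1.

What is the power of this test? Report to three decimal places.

Standardized effect: d = |μ₁ − μ₀| / σ = |210.7 − 198.4| / 26.5 = 0.4642
Noncentrality parameter: δ = d·√n = 0.4642 × √12 = 1.6079
Critical value for a one-sided test at α = 0.1: z_α = 1.282.
Power = P(Z > 1.282 − δ) = Φ(0.326) = 0.6279.

Power ≈ 0.628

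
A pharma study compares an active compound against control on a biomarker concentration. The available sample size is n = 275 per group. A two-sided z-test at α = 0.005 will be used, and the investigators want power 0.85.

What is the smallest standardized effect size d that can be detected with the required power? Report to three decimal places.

Required noncentrality: δ = z_{0.0025} + z_{0.15} = 2.807 + 1.036 = 3.843.
(The second rejection-region term Φ(−δ − z_{α/2}) is negligible and dropped.)
δ = d·√(n/2) ⇒ d = δ/√(n/2) = 3.843/√(275/2) = 0.3278.

d ≈ 0.328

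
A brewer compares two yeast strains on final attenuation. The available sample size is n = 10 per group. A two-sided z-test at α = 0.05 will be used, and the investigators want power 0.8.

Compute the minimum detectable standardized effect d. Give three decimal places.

d ≈ 1.253

Required noncentrality: δ = z_{0.025} + z_{0.20} = 1.960 + 0.842 = 2.802.
(The second rejection-region term Φ(−δ − z_{α/2}) is negligible and dropped.)
δ = d·√(n/2) ⇒ d = δ/√(n/2) = 2.802/√(10/2) = 1.2529.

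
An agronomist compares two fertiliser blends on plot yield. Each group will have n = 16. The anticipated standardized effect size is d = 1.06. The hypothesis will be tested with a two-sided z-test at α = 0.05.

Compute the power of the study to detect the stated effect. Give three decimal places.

Power ≈ 0.850

Noncentrality parameter: δ = d·√(n/2) = 1.06 × √(16/2) = 2.9981
Critical value for a two-sided test at α = 0.05: z_{α/2} = 1.960.
Power = Φ(δ − 1.960) + Φ(−δ − 1.960) = Φ(1.038) + Φ(-4.958) = 0.8504 + 0.0000 = 0.8504.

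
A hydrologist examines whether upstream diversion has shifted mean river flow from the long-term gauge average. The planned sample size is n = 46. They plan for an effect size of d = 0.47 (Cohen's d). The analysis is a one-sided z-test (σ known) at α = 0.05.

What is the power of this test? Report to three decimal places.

Noncentrality parameter: δ = d·√n = 0.47 × √46 = 3.1877
One-sided α = 0.05 → critical value z_{0.05} = 1.645.
Power = Φ(δ − 1.645) = Φ(1.543) = 0.9386.

Power ≈ 0.939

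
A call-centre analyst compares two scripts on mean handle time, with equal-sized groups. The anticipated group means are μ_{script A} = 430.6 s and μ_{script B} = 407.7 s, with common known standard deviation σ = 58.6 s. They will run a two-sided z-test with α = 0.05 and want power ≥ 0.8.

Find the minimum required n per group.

Standardized effect: d = |μ_{script A} − μ_{script B}| / σ = |430.6 − 407.7| / 58.6 = 0.3908
For power 0.8 need Φ(δ − z_{0.025}) = 0.8, so δ = z_{0.025} + z_{0.20} = 1.960 + 0.842 = 2.802.
(The Φ(−δ − z_{α/2}) term is vanishingly small for δ > 0 and is dropped in the standard sample-size formula.)
δ = d·√(n/2) ⇒ n = 2(δ/d)² = 2 × (2.802 / 0.3908)² = 102.79.
Round up to the next whole unit.

n = 103 per group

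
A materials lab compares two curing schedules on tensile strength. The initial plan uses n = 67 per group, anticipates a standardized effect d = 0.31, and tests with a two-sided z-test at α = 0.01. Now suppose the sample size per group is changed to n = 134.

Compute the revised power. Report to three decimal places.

Power ≈ 0.485

With n = 134 per group: δ = d·√(n/2) = 0.31 × √(134/2) = 2.5375. Critical value z_{0.005} = 2.576.
Revised power = Φ(δ − 2.576) + Φ(−δ − 2.576) = Φ(-0.038) + Φ(-5.113) = 0.4847 + 0.0000 = 0.4847.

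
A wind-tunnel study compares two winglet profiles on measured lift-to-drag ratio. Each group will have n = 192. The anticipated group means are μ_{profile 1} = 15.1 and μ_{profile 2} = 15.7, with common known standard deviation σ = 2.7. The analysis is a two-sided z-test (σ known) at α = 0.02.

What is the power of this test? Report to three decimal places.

Power ≈ 0.441

Standardized effect: d = |μ_{profile 1} − μ_{profile 2}| / σ = |15.1 − 15.7| / 2.7 = 0.2222
Noncentrality parameter: δ = d·√(n/2) = 0.2222 × √(192/2) = 2.1773
Critical value for a two-sided test at α = 0.02: z_{α/2} = 2.326.
Power = Φ(δ − 2.326) + Φ(−δ − 2.326) = Φ(-0.149) + Φ(-4.504) = 0.4408 + 0.0000 = 0.4408.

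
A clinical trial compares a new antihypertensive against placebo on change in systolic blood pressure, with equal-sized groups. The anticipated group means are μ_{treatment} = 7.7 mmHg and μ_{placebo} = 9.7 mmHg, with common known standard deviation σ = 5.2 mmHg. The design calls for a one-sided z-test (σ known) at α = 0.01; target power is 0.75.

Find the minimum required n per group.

n = 122 per group

Standardized effect: d = |μ_{treatment} − μ_{placebo}| / σ = |7.7 − 9.7| / 5.2 = 0.3846
Set Φ(δ − 2.326) = 0.75; then δ − 2.326 = Φ⁻¹(0.75) = 0.674, giving δ = 3.001.
δ = d·√(n/2) ⇒ n = 2(δ/d)² = 2 × (3.001 / 0.3846)² = 121.75.
Rounding up, n = 122 per group.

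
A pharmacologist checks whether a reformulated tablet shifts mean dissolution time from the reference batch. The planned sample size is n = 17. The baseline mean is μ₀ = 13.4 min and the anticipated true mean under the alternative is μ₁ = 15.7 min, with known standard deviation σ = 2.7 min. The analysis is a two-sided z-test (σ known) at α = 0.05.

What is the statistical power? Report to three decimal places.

Standardized effect: d = |μ₁ − μ₀| / σ = |15.7 − 13.4| / 2.7 = 0.8519
Noncentrality parameter: δ = d·√n = 0.8519 × √17 = 3.5123
Two-sided α = 0.05 → critical value z_{0.025} = 1.960.
Power = Φ(δ − 1.960) + Φ(−δ − 1.960) = Φ(1.552) + Φ(-5.472) = 0.9397 + 0.0000 = 0.9397.

Power ≈ 0.940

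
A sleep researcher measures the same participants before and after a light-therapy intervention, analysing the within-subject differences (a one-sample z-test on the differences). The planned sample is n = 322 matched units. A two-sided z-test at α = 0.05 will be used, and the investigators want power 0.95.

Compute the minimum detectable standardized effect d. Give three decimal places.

Need Φ(δ − 1.960) = 0.95, so δ = 1.960 + 1.645 = 3.605.
(The second rejection-region term Φ(−δ − z_{α/2}) is negligible and dropped.)
δ = d·√n ⇒ d = δ/√n = 3.605/√322 = 0.2009.

d ≈ 0.201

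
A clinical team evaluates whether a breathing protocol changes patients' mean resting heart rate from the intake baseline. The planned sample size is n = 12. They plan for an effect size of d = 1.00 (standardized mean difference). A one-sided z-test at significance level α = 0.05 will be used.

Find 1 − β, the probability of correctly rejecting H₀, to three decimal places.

Noncentrality parameter: δ = d·√n = 1.00 × √12 = 3.4641
One-sided α = 0.05 → critical value z_{0.05} = 1.645.
Power = Φ(δ − 1.645) = Φ(1.819) = 0.9656.

Power ≈ 0.966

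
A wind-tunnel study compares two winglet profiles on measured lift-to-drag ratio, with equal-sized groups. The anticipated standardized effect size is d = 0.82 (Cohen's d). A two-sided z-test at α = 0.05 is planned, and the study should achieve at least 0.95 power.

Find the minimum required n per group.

n = 39 per group

For power 0.95 need Φ(δ − z_{0.025}) = 0.95, so δ = z_{0.025} + z_{0.05} = 1.960 + 1.645 = 3.605.
(The Φ(−δ − z_{α/2}) term is vanishingly small for δ > 0 and is dropped in the standard sample-size formula.)
δ = d·√(n/2) ⇒ n = 2(δ/d)² = 2 × (3.605 / 0.82)² = 38.65.
Round up to the next whole unit.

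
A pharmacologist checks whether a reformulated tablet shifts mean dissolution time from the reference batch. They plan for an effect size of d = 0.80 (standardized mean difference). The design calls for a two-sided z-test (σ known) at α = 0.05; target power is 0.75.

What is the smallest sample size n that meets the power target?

For power 0.75 need Φ(δ − z_{0.025}) = 0.75, so δ = z_{0.025} + z_{0.25} = 1.960 + 0.674 = 2.634.
(For δ > 0 the lower-tail rejection region contributes negligibly to power, so the one-term inversion is standard.)
δ = d·√n ⇒ n = (δ/d)² = (2.634 / 0.80)² = 10.84.
Round up to the next whole unit.

n = 11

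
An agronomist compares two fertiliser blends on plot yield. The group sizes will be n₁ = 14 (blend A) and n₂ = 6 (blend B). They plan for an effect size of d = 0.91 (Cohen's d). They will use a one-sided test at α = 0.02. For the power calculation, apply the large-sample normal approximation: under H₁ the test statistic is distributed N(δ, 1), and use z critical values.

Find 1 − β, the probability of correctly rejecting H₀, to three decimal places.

Power ≈ 0.425

Noncentrality parameter: δ = d / √(1/n₁ + 1/n₂) = 0.91 / √(1/14 + 1/6) = 1.8649
Critical value for a one-sided test at α = 0.02: z_α = 2.054.
Power = Φ(δ − 2.054) = Φ(-0.189) = 0.4251.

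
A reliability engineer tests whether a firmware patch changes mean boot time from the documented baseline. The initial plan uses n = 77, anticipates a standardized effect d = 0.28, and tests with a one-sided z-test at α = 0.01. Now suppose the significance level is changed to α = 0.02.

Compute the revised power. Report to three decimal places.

δ = d·√n = 0.28 × √77 = 2.4570 (unchanged). New critical value: z_{0.02} = 2.054.
Revised power = P(Z > 2.054 − δ) = Φ(0.403) = 0.6566.

Power ≈ 0.657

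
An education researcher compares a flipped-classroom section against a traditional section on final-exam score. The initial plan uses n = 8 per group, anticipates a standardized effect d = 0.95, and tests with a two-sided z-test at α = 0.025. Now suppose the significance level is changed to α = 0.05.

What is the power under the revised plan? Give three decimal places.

δ = d·√(n/2) = 0.95 × √(8/2) = 1.9000 (unchanged). New critical value: z_{0.025} = 1.960.
Revised power = Φ(δ − 1.960) + Φ(−δ − 1.960) = Φ(-0.060) + Φ(-3.860) = 0.4761 + 0.0001 = 0.4761.

Power ≈ 0.476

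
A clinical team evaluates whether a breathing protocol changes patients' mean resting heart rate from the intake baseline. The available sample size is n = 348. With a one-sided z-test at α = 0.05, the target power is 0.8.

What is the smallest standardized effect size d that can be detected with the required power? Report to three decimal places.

Required noncentrality: δ = z_{0.05} + z_{0.20} = 1.645 + 0.842 = 2.486.
δ = d·√n ⇒ d = δ/√n = 2.486/√348 = 0.1333.

d ≈ 0.133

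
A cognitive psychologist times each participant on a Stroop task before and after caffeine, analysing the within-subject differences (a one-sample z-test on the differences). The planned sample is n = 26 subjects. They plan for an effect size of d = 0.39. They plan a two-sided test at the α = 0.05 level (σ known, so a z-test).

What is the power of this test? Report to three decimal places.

Noncentrality parameter: δ = d·√n = 0.39 × √26 = 1.9886
Two-sided α = 0.05 → critical value z_{0.025} = 1.960.
Power = Φ(δ − 1.960) + Φ(−δ − 1.960) = Φ(0.029) + Φ(-3.949) = 0.5114 + 0.0000 = 0.5115.

Power ≈ 0.511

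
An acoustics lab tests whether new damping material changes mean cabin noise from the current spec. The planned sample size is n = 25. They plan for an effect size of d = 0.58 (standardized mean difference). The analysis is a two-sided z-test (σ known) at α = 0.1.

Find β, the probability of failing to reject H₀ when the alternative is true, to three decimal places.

β ≈ 0.105

Noncentrality parameter: δ = d·√n = 0.58 × √25 = 2.9000
Two-sided α = 0.1 → critical value z_{0.05} = 1.645.
Power = Φ(δ − 1.645) + Φ(−δ − 1.645) = Φ(1.255) + Φ(-4.545) = 0.8953 + 0.0000 = 0.8953.
Type II error: β = 1 − power = 1 − 0.8953 = 0.1047.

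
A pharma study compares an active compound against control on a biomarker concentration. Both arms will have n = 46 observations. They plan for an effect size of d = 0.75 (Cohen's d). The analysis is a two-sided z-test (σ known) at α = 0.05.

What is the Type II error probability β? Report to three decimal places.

Noncentrality parameter: δ = d·√(n/2) = 0.75 × √(46/2) = 3.5969
Critical value for a two-sided test at α = 0.05: z_{α/2} = 1.960.
Power = Φ(δ − 1.960) + Φ(−δ − 1.960) = Φ(1.637) + Φ(-5.557) = 0.9492 + 0.0000 = 0.9492.
Type II error: β = 1 − power = 1 − 0.9492 = 0.0508.

β ≈ 0.051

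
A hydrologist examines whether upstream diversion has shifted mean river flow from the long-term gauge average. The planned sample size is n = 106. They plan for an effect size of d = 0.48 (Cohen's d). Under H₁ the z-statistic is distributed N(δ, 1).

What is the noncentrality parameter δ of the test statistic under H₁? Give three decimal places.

δ = d·√n = 0.48 × √106 = 4.9419

δ ≈ 4.942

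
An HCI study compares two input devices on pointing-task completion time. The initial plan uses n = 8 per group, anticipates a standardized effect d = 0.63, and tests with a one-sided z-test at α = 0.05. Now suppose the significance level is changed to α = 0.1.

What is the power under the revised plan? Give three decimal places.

Power ≈ 0.491

δ = d·√(n/2) = 0.63 × √(8/2) = 1.2600 (unchanged). New critical value: z_{0.1} = 1.282.
Revised power = Φ(δ − 1.282) = Φ(-0.022) = 0.4914.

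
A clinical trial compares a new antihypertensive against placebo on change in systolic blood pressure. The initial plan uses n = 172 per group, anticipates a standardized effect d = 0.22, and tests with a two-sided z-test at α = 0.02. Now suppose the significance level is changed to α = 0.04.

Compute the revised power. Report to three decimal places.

δ = d·√(n/2) = 0.22 × √(172/2) = 2.0402 (unchanged). New critical value: z_{0.02} = 2.054.
Revised power = Φ(δ − 2.054) + Φ(−δ − 2.054) = Φ(-0.014) + Φ(-4.094) = 0.4946 + 0.0000 = 0.4946.

Power ≈ 0.495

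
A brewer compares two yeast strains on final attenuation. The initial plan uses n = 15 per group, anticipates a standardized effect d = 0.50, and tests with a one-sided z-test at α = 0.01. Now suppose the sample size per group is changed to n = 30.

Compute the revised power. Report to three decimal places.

Power ≈ 0.348

With n = 30 per group: δ = d·√(n/2) = 0.50 × √(30/2) = 1.9365. Critical value z_{0.01} = 2.326.
Revised power = Φ(δ − 2.326) = Φ(-0.390) = 0.3483.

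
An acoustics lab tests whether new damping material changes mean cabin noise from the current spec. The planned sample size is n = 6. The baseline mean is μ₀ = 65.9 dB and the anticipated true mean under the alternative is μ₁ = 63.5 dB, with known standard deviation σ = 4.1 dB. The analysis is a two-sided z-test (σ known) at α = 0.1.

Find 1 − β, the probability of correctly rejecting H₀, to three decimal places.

Standardized effect: d = |μ₁ − μ₀| / σ = |63.5 − 65.9| / 4.1 = 0.5854
Noncentrality parameter: δ = d·√n = 0.5854 × √6 = 1.4338
Two-sided α = 0.1 → critical value z_{0.05} = 1.645.
Power = Φ(δ − 1.645) + Φ(−δ − 1.645) = Φ(-0.211) + Φ(-3.079) = 0.4164 + 0.0010 = 0.4175.

Power ≈ 0.417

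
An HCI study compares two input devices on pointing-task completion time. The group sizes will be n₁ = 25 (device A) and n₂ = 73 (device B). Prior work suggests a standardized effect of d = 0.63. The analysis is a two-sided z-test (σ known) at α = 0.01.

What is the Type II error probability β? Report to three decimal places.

β ≈ 0.443

Noncentrality parameter: δ = d / √(1/n₁ + 1/n₂) = 0.63 / √(1/25 + 1/73) = 2.7187
Critical value for a two-sided test at α = 0.01: z_{α/2} = 2.576.
Power = Φ(δ − 2.576) + Φ(−δ − 2.576) = Φ(0.143) + Φ(-5.295) = 0.5568 + 0.0000 = 0.5568.
Type II error: β = 1 − power = 1 − 0.5568 = 0.4432.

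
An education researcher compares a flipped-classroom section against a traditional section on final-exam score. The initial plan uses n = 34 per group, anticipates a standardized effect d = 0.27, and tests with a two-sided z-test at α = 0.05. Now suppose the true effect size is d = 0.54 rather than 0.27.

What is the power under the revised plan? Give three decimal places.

With d = 0.54: δ = d·√(n/2) = 0.54 × √(34/2) = 2.2265. Critical value z_{0.025} = 1.960.
Revised power = Φ(δ − 1.960) + Φ(−δ − 1.960) = Φ(0.267) + Φ(-4.186) = 0.6051 + 0.0000 = 0.6051.

Power ≈ 0.605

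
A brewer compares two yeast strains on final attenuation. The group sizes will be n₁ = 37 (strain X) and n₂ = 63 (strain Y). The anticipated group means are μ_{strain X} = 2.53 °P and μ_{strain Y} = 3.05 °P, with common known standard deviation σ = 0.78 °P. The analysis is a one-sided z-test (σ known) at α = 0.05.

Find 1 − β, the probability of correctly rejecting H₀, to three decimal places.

Power ≈ 0.942

Standardized effect: d = |μ_{strain X} − μ_{strain Y}| / σ = |2.53 − 3.05| / 0.78 = 0.6667
Noncentrality parameter: δ = d / √(1/n₁ + 1/n₂) = 0.6667 / √(1/37 + 1/63) = 3.2187
One-sided α = 0.05 → critical value z_{0.05} = 1.645.
Power = P(Z > 1.645 − δ) = Φ(1.574) = 0.9422.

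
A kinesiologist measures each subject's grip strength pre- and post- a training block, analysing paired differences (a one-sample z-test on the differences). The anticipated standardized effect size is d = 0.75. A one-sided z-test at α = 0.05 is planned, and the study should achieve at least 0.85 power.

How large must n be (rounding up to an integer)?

For power 0.85 need Φ(δ − z_{0.05}) = 0.85, so δ = z_{0.05} + z_{0.15} = 1.645 + 1.036 = 2.681.
δ = d·√n ⇒ n = (δ/d)² = (2.681 / 0.75)² = 12.78.
Round up to the next whole unit.

n = 13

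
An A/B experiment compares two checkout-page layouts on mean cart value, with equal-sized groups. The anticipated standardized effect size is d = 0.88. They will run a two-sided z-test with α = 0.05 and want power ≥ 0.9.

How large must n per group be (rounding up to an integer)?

Set Φ(δ − 1.960) = 0.9; then δ − 1.960 = Φ⁻¹(0.9) = 1.282, giving δ = 3.242.
(For δ > 0 the lower-tail rejection region contributes negligibly to power, so the one-term inversion is standard.)
δ = d·√(n/2) ⇒ n = 2(δ/d)² = 2 × (3.242 / 0.88)² = 27.14.
Rounding up, n = 28 per group.

n = 28 per group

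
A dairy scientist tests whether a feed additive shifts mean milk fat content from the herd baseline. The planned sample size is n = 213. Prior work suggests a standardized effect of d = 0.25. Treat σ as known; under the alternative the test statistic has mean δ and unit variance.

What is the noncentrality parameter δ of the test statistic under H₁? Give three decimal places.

The noncentrality parameter scales effect size by the design's sample-size factor: δ = d·√n = 0.25 × √213 = 3.6486

δ ≈ 3.649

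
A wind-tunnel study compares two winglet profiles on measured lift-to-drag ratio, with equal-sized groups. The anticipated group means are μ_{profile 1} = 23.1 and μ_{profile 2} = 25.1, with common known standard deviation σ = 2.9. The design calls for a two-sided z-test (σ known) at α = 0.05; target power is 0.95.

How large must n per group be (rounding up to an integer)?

Standardized effect: d = |μ_{profile 1} − μ_{profile 2}| / σ = |23.1 − 25.1| / 2.9 = 0.6897
For power 0.95 need Φ(δ − z_{0.025}) = 0.95, so δ = z_{0.025} + z_{0.05} = 1.960 + 1.645 = 3.605.
(Ignoring the negligible lower-tail rejection probability gives the usual closed-form inversion.)
δ = d·√(n/2) ⇒ n = 2(δ/d)² = 2 × (3.605 / 0.6897)² = 54.64.
Round up to the next whole unit.

n = 55 per group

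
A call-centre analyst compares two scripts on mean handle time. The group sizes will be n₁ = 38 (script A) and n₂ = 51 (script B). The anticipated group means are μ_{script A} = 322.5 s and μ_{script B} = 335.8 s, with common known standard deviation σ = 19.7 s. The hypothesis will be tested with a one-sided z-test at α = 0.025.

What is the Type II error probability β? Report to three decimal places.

Standardized effect: d = |μ_{script A} − μ_{script B}| / σ = |322.5 − 335.8| / 19.7 = 0.6751
Noncentrality parameter: δ = d / √(1/n₁ + 1/n₂) = 0.6751 / √(1/38 + 1/51) = 3.1504
One-sided α = 0.025 → critical value z_{0.025} = 1.960.
Power = P(Z > 1.960 − δ) = Φ(1.190) = 0.8831.
Type II error: β = 1 − power = 1 − 0.8831 = 0.1169.

β ≈ 0.117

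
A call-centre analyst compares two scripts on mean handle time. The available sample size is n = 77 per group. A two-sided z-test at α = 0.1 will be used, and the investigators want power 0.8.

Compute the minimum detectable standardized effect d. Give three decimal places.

Required noncentrality: δ = z_{0.05} + z_{0.20} = 1.645 + 0.842 = 2.486.
(The second rejection-region term Φ(−δ − z_{α/2}) is negligible and dropped.)
δ = d·√(n/2) ⇒ d = δ/√(n/2) = 2.486/√(77/2) = 0.4007.

d ≈ 0.401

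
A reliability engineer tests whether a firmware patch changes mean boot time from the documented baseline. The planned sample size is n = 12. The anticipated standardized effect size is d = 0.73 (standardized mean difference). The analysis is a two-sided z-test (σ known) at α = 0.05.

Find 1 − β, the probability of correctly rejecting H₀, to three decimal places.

Power ≈ 0.715

Noncentrality parameter: δ = d·√n = 0.73 × √12 = 2.5288
Two-sided α = 0.05 → critical value z_{0.025} = 1.960.
Power = Φ(δ − 1.960) + Φ(−δ − 1.960) = Φ(0.569) + Φ(-4.489) = 0.7153 + 0.0000 = 0.7153.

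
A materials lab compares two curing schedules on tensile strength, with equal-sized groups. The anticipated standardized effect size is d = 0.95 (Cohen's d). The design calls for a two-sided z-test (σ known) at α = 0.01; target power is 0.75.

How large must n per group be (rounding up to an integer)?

Set Φ(δ − 2.576) = 0.75; then δ − 2.576 = Φ⁻¹(0.75) = 0.674, giving δ = 3.250.
(For δ > 0 the lower-tail rejection region contributes negligibly to power, so the one-term inversion is standard.)
δ = d·√(n/2) ⇒ n = 2(δ/d)² = 2 × (3.250 / 0.95)² = 23.41.
Round up to the next whole unit.

n = 24 per group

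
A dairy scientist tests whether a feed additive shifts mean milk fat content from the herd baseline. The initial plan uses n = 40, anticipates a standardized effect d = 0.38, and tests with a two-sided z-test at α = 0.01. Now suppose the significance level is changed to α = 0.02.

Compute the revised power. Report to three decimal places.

δ = d·√n = 0.38 × √40 = 2.4033 (unchanged). New critical value: z_{0.01} = 2.326.
Revised power = Φ(δ − 2.326) + Φ(−δ − 2.326) = Φ(0.077) + Φ(-4.730) = 0.5307 + 0.0000 = 0.5307.

Power ≈ 0.531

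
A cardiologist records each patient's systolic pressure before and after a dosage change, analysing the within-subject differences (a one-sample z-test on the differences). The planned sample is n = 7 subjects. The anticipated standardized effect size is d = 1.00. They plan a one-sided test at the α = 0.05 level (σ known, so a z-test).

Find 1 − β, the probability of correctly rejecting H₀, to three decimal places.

Power ≈ 0.842

Noncentrality parameter: δ = d·√n = 1.00 × √7 = 2.6458
Critical value for a one-sided test at α = 0.05: z_α = 1.645.
Power = Φ(δ − 1.645) = Φ(1.001) = 0.8416.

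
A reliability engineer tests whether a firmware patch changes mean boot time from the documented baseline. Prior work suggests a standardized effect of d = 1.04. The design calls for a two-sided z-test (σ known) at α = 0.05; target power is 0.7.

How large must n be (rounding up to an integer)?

Set Φ(δ − 1.960) = 0.7; then δ − 1.960 = Φ⁻¹(0.7) = 0.524, giving δ = 2.484.
(The Φ(−δ − z_{α/2}) term is vanishingly small for δ > 0 and is dropped in the standard sample-size formula.)
δ = d·√n ⇒ n = (δ/d)² = (2.484 / 1.04)² = 5.71.
Rounding up, n = 6.

n = 6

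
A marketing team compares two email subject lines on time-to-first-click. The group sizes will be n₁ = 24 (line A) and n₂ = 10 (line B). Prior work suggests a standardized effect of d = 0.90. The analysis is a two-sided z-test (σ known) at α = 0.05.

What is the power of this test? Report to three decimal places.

Power ≈ 0.667

Noncentrality parameter: δ = d / √(1/n₁ + 1/n₂) = 0.90 / √(1/24 + 1/10) = 2.3912
Two-sided α = 0.05 → critical value z_{0.025} = 1.960.
Power = Φ(δ − 1.960) + Φ(−δ − 1.960) = Φ(0.431) + Φ(-4.351) = 0.6668 + 0.0000 = 0.6668.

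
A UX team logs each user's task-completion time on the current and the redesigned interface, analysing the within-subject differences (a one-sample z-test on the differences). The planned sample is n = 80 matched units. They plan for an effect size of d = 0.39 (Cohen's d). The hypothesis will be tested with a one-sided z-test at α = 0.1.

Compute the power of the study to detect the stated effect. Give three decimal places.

Noncentrality parameter: δ = d·√n = 0.39 × √80 = 3.4883
One-sided α = 0.1 → critical value z_{0.1} = 1.282.
Power = P(Z > 1.282 − δ) = Φ(2.207) = 0.9863.

Power ≈ 0.986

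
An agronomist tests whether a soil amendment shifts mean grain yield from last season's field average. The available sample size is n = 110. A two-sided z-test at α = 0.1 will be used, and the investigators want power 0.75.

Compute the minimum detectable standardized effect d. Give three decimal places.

Required noncentrality: δ = z_{0.05} + z_{0.25} = 1.645 + 0.674 = 2.319.
(Lower-tail contribution to power is negligible for δ > 0.)
δ = d·√n ⇒ d = δ/√n = 2.319/√110 = 0.2211.

d ≈ 0.221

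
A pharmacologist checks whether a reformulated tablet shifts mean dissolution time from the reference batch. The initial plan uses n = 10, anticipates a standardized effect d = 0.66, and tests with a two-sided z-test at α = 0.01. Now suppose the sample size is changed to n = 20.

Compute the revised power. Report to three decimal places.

Power ≈ 0.646

With n = 20: δ = d·√n = 0.66 × √20 = 2.9516. Critical value z_{0.005} = 2.576.
Revised power = Φ(δ − 2.576) + Φ(−δ − 2.576) = Φ(0.376) + Φ(-5.527) = 0.6465 + 0.0000 = 0.6465.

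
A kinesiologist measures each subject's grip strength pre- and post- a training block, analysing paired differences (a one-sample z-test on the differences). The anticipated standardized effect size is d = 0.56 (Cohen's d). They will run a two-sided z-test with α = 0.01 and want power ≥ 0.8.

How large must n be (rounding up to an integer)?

Set Φ(δ − 2.576) = 0.8; then δ − 2.576 = Φ⁻¹(0.8) = 0.842, giving δ = 3.417.
(For δ > 0 the lower-tail rejection region contributes negligibly to power, so the one-term inversion is standard.)
δ = d·√n ⇒ n = (δ/d)² = (3.417 / 0.56)² = 37.24.
Round up to the next whole unit.

n = 38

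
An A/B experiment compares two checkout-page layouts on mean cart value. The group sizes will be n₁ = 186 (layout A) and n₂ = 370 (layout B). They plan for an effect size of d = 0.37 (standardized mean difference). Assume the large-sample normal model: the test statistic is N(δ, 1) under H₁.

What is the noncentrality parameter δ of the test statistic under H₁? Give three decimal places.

δ ≈ 4.116

The noncentrality parameter scales effect size by the design's sample-size factor: δ = d / √(1/n₁ + 1/n₂) = 0.37 / √(1/186 + 1/370) = 4.1164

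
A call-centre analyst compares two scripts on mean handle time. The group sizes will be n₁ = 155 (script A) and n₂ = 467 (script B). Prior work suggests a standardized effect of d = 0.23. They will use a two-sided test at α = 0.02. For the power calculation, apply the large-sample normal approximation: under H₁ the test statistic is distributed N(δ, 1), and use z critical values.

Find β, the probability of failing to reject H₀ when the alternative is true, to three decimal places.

β ≈ 0.438

Noncentrality parameter: δ = d / √(1/n₁ + 1/n₂) = 0.23 / √(1/155 + 1/467) = 2.4812
Two-sided α = 0.02 → critical value z_{0.01} = 2.326.
Power = Φ(δ − 2.326) + Φ(−δ − 2.326) = Φ(0.155) + Φ(-4.808) = 0.5615 + 0.0000 = 0.5615.
Type II error: β = 1 − power = 1 − 0.5615 = 0.4385.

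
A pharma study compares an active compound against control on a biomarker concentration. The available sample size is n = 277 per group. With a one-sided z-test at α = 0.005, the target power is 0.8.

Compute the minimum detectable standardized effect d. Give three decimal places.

d ≈ 0.290

Need Φ(δ − 2.576) = 0.8, so δ = 2.576 + 0.842 = 3.417.
δ = d·√(n/2) ⇒ d = δ/√(n/2) = 3.417/√(277/2) = 0.2904.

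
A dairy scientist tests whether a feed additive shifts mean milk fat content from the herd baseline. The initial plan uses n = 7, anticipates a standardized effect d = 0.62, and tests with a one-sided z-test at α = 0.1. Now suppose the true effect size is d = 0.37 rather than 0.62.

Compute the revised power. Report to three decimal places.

Power ≈ 0.381

With d = 0.37: δ = d·√n = 0.37 × √7 = 0.9789. Critical value z_{0.1} = 1.282.
Revised power = Φ(δ − 1.282) = Φ(-0.303) = 0.3811.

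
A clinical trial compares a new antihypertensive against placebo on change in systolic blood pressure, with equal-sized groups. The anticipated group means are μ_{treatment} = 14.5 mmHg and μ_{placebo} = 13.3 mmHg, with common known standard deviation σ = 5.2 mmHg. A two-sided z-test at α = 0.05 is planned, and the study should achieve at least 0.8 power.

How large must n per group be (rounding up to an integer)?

n = 295 per group

Standardized effect: d = |μ_{treatment} − μ_{placebo}| / σ = |14.5 − 13.3| / 5.2 = 0.2308
Set Φ(δ − 1.960) = 0.8; then δ − 1.960 = Φ⁻¹(0.8) = 0.842, giving δ = 2.802.
(For δ > 0 the lower-tail rejection region contributes negligibly to power, so the one-term inversion is standard.)
δ = d·√(n/2) ⇒ n = 2(δ/d)² = 2 × (2.802 / 0.2308)² = 294.77.
Round up to the next whole unit.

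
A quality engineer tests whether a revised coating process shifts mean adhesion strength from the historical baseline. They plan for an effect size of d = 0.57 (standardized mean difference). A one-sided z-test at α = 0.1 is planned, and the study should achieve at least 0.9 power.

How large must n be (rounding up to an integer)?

Set Φ(δ − 1.282) = 0.9; then δ − 1.282 = Φ⁻¹(0.9) = 1.282, giving δ = 2.563.
δ = d·√n ⇒ n = (δ/d)² = (2.563 / 0.57)² = 20.22.
Round up to the next whole unit.

n = 21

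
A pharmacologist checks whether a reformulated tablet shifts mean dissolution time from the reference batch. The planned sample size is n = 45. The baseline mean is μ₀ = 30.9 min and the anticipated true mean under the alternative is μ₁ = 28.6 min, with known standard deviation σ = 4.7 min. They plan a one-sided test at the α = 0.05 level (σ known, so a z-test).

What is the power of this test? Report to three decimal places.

Standardized effect: d = |μ₁ − μ₀| / σ = |28.6 − 30.9| / 4.7 = 0.4894
Noncentrality parameter: δ = d·√n = 0.4894 × √45 = 3.2827
Critical value for a one-sided test at α = 0.05: z_α = 1.645.
Power = Φ(δ − 1.645) = Φ(1.638) = 0.9493.

Power ≈ 0.949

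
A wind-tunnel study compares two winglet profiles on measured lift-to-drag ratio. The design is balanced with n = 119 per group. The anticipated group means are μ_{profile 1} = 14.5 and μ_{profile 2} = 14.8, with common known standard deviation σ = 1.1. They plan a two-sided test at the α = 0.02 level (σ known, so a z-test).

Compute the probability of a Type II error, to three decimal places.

Standardized effect: d = |μ_{profile 1} − μ_{profile 2}| / σ = |14.5 − 14.8| / 1.1 = 0.2727
Noncentrality parameter: δ = d·√(n/2) = 0.2727 × √(119/2) = 2.1037
Critical value for a two-sided test at α = 0.02: z_{α/2} = 2.326.
Power = Φ(δ − 2.326) + Φ(−δ − 2.326) = Φ(-0.223) + Φ(-4.430) = 0.4119 + 0.0000 = 0.4119.
Type II error: β = 1 − power = 1 − 0.4119 = 0.5881.

β ≈ 0.588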